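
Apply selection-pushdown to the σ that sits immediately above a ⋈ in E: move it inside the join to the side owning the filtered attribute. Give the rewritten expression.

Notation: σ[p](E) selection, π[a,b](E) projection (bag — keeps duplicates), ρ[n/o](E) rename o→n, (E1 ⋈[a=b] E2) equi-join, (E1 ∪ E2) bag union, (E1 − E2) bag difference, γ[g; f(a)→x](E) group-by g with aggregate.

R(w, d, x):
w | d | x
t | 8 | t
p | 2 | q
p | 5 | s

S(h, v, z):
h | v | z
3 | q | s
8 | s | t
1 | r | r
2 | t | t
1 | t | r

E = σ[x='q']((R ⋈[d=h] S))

σ filters on x, owned by the left side.
E' = (σ[x='q'](R) ⋈[d=h] S)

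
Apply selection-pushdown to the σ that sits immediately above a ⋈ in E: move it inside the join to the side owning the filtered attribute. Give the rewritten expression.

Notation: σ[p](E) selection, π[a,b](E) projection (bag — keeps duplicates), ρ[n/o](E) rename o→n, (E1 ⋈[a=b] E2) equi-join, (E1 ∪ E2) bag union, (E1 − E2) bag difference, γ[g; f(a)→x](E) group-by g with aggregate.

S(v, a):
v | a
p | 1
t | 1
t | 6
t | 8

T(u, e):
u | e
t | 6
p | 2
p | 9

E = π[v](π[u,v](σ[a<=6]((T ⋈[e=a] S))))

σ filters on a, owned by the right side.
E' = π[v](π[u,v]((T ⋈[e=a] σ[a<=6](S))))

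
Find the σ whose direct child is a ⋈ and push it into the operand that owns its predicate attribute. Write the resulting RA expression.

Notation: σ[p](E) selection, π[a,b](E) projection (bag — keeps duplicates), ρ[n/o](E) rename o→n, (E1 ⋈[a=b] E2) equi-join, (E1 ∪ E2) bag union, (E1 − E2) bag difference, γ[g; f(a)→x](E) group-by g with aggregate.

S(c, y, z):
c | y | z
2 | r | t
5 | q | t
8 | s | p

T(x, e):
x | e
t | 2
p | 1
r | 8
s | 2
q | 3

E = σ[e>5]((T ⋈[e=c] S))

σ filters on e, owned by the left side.
E' = (σ[e>5](T) ⋈[e=c] S)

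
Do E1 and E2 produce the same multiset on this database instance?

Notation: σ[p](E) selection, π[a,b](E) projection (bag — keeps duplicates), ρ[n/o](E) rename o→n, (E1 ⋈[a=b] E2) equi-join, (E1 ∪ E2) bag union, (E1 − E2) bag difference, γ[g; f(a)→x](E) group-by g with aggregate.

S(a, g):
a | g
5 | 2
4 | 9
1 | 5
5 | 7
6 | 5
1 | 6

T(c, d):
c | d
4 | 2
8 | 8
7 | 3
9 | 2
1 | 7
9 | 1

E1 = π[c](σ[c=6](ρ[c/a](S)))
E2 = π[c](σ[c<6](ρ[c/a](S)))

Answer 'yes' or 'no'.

E1 per-node cardinality:
  S → 6
  ρ[c/a](S) → 6
  σ[c=6](ρ[c/a](S)) → 1
  π[c](σ[c=6](ρ[c/a](S))) → 1
E2 per-node cardinality:
  S → 6
  ρ[c/a](S) → 6
  σ[c<6](ρ[c/a](S)) → 5
  π[c](σ[c<6](ρ[c/a](S))) → 5

E1 result:
c
6
E2 result:
c
1
1
4
5
5
Witness: (6,) appears 1× in E1 but 0× in E2.

no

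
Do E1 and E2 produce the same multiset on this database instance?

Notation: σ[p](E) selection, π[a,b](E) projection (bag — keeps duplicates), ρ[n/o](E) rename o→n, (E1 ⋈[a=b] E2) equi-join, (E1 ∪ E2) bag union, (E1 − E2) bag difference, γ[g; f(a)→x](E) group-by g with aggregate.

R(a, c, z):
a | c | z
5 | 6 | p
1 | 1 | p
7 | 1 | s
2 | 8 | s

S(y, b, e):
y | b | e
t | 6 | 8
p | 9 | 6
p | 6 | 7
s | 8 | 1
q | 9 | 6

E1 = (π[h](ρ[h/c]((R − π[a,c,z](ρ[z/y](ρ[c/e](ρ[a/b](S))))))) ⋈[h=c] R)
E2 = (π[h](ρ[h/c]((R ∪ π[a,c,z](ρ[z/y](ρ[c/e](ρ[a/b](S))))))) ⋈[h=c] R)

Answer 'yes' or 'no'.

E1 row counts bottom-up:
  R → 4
  S → 5
  ρ[a/b](S) → 5
  ρ[c/e](ρ[a/b](S)) → 5
  ρ[z/y](ρ[c/e](ρ[a/b](S))) → 5
  π[a,c,z](ρ[z/y](ρ[c/e](ρ[a/b](S)))) → 5
  (R − π[a,c,z](ρ[z/y](ρ[c/e](ρ[a/b](S))))) → 4
  ρ[h/c]((R − π[a,c,z](ρ[z/y](ρ[c/e](ρ[a/b](S)))))) → 4
  π[h](ρ[h/c]((R − π[a,c,z](ρ[z/y](ρ[c/e](ρ[a/b](S))))))) → 4
  R → 4
  (π[h](ρ[h/c]((R − π[a,c,z](ρ[z/y](ρ[c/e](ρ[a/b](S))))))) ⋈[h=c] R) → 6
E2 row counts bottom-up:
  R → 4
  S → 5
  ρ[a/b](S) → 5
  ρ[c/e](ρ[a/b](S)) → 5
  ρ[z/y](ρ[c/e](ρ[a/b](S))) → 5
  π[a,c,z](ρ[z/y](ρ[c/e](ρ[a/b](S)))) → 5
  (R ∪ π[a,c,z](ρ[z/y](ρ[c/e](ρ[a/b](S))))) → 9
  ρ[h/c]((R ∪ π[a,c,z](ρ[z/y](ρ[c/e](ρ[a/b](S)))))) → 9
  π[h](ρ[h/c]((R ∪ π[a,c,z](ρ[z/y](ρ[c/e](ρ[a/b](S))))))) → 9
  R → 4
  (π[h](ρ[h/c]((R ∪ π[a,c,z](ρ[z/y](ρ[c/e](ρ[a/b](S))))))) ⋈[h=c] R) → 11

E1 result:
h | a | c | z
1 | 1 | 1 | p
1 | 1 | 1 | p
1 | 7 | 1 | s
1 | 7 | 1 | s
6 | 5 | 6 | p
8 | 2 | 8 | s
E2 result:
h | a | c | z
1 | 1 | 1 | p
1 | 1 | 1 | p
1 | 1 | 1 | p
1 | 7 | 1 | s
1 | 7 | 1 | s
1 | 7 | 1 | s
6 | 5 | 6 | p
6 | 5 | 6 | p
6 | 5 | 6 | p
8 | 2 | 8 | s
8 | 2 | 8 | s
Witness: (1, 1, 1, 'p') appears 2× in E1 but 3× in E2.

no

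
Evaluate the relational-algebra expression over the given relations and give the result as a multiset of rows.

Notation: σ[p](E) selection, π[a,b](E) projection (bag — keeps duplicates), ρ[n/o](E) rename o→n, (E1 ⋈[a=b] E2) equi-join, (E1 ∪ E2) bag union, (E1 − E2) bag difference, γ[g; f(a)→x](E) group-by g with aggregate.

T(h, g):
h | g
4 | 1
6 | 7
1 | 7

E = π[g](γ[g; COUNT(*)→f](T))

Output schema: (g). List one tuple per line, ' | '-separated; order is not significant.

Row counts bottom-up:
  T → 3
  γ[g; COUNT(*)→f](T) → 2
  π[g](γ[g; COUNT(*)→f](T)) → 2

== RESULT ==
g
1
7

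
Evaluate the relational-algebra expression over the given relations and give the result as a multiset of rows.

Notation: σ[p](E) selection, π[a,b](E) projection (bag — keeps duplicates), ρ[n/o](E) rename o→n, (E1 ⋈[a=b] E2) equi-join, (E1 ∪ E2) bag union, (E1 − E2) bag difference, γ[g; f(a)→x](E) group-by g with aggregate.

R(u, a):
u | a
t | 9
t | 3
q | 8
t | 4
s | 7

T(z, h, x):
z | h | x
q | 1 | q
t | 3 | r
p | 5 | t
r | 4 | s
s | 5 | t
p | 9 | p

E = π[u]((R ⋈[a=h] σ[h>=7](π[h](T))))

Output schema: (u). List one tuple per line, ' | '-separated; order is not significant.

Per-node cardinality:
  R → 5
  T → 6
  π[h](T) → 6
  σ[h>=7](π[h](T)) → 1
  (R ⋈[a=h] σ[h>=7](π[h](T))) → 1
  π[u]((R ⋈[a=h] σ[h>=7](π[h](T)))) → 1

== RESULT ==
u
t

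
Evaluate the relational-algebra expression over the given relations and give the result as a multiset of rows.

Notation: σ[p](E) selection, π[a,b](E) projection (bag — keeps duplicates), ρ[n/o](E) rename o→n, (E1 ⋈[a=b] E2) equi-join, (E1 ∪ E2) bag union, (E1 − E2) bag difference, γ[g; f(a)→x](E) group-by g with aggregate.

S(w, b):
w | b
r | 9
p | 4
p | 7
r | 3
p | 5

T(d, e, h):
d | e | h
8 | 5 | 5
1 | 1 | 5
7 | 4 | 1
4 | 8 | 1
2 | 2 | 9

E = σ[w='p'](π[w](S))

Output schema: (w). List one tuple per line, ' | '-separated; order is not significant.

Subexpression sizes:
  S → 5
  π[w](S) → 5
  σ[w='p'](π[w](S)) → 3

== RESULT ==
w
p
p
p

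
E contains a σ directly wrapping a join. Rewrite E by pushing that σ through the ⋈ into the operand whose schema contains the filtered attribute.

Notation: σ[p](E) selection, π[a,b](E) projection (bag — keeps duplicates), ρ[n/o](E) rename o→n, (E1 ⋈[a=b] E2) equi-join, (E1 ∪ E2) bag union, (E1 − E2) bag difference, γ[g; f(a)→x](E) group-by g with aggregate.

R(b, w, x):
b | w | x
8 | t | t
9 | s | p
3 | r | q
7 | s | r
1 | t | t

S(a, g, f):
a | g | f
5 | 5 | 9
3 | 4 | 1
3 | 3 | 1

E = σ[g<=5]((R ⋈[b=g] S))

σ filters on g, owned by the right side.
E' = (R ⋈[b=g] σ[g<=5](S))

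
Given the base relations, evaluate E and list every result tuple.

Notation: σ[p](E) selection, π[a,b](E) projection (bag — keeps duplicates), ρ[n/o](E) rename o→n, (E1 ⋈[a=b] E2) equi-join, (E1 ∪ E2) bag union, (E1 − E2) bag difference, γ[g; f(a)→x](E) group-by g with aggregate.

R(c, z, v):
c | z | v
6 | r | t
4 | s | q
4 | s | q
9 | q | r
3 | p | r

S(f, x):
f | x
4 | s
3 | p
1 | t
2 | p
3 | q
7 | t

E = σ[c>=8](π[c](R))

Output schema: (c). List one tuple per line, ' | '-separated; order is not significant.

Per-node cardinality:
  R → 5
  π[c](R) → 5
  σ[c>=8](π[c](R)) → 1

== RESULT ==
c
9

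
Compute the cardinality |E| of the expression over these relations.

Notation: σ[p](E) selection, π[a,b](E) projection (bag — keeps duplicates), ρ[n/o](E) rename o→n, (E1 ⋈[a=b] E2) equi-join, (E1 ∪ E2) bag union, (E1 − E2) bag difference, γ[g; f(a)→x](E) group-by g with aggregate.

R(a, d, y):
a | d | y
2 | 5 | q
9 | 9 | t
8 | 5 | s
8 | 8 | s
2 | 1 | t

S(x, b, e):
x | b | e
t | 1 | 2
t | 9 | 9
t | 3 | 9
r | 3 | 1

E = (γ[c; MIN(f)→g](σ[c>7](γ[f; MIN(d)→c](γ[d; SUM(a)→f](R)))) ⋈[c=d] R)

Stepwise |·|:
  R → 5
  γ[d; SUM(a)→f](R) → 4
  γ[f; MIN(d)→c](γ[d; SUM(a)→f](R)) → 4
  σ[c>7](γ[f; MIN(d)→c](γ[d; SUM(a)→f](R))) → 2
  γ[c; MIN(f)→g](σ[c>7](γ[f; MIN(d)→c](γ[d; SUM(a)→f](R)))) → 2
  R → 5
  (γ[c; MIN(f)→g](σ[c>7](γ[f; MIN(d)→c](γ[d; SUM(a)→f](R)))) ⋈[c=d] R) → 2

|E| = 2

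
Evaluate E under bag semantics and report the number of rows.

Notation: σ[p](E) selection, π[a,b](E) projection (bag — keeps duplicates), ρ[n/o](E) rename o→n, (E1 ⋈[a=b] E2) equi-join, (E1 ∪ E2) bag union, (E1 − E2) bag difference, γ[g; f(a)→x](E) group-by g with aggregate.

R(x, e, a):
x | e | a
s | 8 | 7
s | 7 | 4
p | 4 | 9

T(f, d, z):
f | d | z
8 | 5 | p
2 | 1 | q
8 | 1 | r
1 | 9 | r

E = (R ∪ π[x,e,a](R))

Per-node cardinality:
  R → 3
  R → 3
  π[x,e,a](R) → 3
  (R ∪ π[x,e,a](R)) → 6

|E| = 6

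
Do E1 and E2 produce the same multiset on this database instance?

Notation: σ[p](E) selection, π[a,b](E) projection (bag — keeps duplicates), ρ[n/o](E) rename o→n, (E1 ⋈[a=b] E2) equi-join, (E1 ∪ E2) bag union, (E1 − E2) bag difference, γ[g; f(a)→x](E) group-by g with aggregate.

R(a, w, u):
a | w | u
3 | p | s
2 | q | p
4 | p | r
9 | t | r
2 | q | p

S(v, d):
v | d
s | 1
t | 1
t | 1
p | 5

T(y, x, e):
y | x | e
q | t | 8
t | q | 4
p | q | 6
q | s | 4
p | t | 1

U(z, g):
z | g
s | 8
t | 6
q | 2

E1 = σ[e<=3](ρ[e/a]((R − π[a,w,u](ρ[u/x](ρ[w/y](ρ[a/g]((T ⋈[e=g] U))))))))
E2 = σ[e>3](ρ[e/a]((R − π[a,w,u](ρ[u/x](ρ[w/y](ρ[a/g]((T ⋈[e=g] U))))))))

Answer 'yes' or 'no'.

E1 subexpression sizes:
  R → 5
  T → 5
  U → 3
  (T ⋈[e=g] U) → 2
  ρ[a/g]((T ⋈[e=g] U)) → 2
  ρ[w/y](ρ[a/g]((T ⋈[e=g] U))) → 2
  ρ[u/x](ρ[w/y](ρ[a/g]((T ⋈[e=g] U)))) → 2
  π[a,w,u](ρ[u/x](ρ[w/y](ρ[a/g]((T ⋈[e=g] U))))) → 2
  (R − π[a,w,u](ρ[u/x](ρ[w/y](ρ[a/g]((T ⋈[e=g] U)))))) → 5
  ρ[e/a]((R − π[a,w,u](ρ[u/x](ρ[w/y](ρ[a/g]((T ⋈[e=g] U))))))) → 5
  σ[e<=3](ρ[e/a]((R − π[a,w,u](ρ[u/x](ρ[w/y](ρ[a/g]((T ⋈[e=g] U)))))))) → 3
E2 subexpression sizes:
  R → 5
  T → 5
  U → 3
  (T ⋈[e=g] U) → 2
  ρ[a/g]((T ⋈[e=g] U)) → 2
  ρ[w/y](ρ[a/g]((T ⋈[e=g] U))) → 2
  ρ[u/x](ρ[w/y](ρ[a/g]((T ⋈[e=g] U)))) → 2
  π[a,w,u](ρ[u/x](ρ[w/y](ρ[a/g]((T ⋈[e=g] U))))) → 2
  (R − π[a,w,u](ρ[u/x](ρ[w/y](ρ[a/g]((T ⋈[e=g] U)))))) → 5
  ρ[e/a]((R − π[a,w,u](ρ[u/x](ρ[w/y](ρ[a/g]((T ⋈[e=g] U))))))) → 5
  σ[e>3](ρ[e/a]((R − π[a,w,u](ρ[u/x](ρ[w/y](ρ[a/g]((T ⋈[e=g] U)))))))) → 2

E1 result:
e | w | u
2 | q | p
2 | q | p
3 | p | s
E2 result:
e | w | u
4 | p | r
9 | t | r
Witness: (3, 'p', 's') appears 1× in E1 but 0× in E2.

no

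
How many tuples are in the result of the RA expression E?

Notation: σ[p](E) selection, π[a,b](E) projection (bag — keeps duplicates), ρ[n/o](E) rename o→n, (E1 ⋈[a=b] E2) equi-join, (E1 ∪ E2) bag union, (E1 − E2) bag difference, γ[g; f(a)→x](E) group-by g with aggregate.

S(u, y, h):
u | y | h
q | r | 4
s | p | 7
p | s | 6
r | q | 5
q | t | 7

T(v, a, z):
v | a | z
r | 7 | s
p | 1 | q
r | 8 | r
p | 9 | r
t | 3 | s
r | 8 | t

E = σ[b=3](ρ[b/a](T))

Stepwise |·|:
  T → 6
  ρ[b/a](T) → 6
  σ[b=3](ρ[b/a](T)) → 1

|E| = 1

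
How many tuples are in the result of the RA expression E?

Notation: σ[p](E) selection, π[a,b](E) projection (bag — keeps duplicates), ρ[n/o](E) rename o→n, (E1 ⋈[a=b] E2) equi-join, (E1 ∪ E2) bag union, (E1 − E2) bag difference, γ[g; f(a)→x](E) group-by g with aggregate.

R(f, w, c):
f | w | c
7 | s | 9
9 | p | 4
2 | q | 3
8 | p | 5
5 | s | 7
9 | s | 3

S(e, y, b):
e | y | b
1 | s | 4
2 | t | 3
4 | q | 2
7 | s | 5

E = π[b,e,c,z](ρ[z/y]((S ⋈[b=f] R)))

Stepwise |·|:
  S → 4
  R → 6
  (S ⋈[b=f] R) → 2
  ρ[z/y]((S ⋈[b=f] R)) → 2
  π[b,e,c,z](ρ[z/y]((S ⋈[b=f] R))) → 2

|E| = 2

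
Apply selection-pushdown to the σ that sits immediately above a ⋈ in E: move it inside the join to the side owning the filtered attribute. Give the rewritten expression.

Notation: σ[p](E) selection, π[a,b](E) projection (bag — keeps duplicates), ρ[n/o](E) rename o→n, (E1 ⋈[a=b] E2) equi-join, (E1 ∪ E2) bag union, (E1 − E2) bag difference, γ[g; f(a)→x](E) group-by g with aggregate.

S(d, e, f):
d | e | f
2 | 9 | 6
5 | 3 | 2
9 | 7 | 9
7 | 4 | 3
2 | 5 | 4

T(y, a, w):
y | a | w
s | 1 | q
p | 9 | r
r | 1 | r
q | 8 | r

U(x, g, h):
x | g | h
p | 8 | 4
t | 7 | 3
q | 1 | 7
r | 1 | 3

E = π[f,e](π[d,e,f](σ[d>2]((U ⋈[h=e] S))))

σ filters on d, owned by the right side.
E' = π[f,e](π[d,e,f]((U ⋈[h=e] σ[d>2](S))))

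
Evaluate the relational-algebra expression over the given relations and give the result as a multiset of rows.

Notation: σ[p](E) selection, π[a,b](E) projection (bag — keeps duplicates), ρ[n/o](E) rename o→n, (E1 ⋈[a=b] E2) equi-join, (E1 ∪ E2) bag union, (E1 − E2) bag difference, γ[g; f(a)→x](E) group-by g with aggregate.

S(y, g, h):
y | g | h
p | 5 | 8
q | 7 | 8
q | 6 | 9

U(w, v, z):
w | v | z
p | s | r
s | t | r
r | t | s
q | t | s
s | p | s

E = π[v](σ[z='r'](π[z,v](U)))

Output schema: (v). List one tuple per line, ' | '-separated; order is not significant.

Per-node cardinality:
  U → 5
  π[z,v](U) → 5
  σ[z='r'](π[z,v](U)) → 2
  π[v](σ[z='r'](π[z,v](U))) → 2

== RESULT ==
v
s
t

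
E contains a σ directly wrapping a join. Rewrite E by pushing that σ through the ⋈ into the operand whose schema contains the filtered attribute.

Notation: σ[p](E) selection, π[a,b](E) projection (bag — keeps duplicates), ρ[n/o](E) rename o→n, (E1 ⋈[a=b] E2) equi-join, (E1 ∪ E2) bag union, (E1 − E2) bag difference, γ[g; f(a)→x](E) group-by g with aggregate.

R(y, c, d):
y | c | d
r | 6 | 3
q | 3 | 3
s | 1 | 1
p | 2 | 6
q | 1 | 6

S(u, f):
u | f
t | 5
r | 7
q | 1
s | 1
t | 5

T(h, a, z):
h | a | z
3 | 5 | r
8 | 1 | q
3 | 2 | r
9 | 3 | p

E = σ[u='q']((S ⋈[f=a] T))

σ filters on u, owned by the left side.
E' = (σ[u='q'](S) ⋈[f=a] T)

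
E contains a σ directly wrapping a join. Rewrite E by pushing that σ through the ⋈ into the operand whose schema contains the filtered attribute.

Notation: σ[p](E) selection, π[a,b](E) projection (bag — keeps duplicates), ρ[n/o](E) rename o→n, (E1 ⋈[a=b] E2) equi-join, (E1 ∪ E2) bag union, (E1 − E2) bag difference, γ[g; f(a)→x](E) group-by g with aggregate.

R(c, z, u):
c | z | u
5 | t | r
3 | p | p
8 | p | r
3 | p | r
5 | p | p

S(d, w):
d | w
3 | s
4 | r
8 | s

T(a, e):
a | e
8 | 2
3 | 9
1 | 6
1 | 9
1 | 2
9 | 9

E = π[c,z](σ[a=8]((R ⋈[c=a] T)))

σ filters on a, owned by the right side.
E' = π[c,z]((R ⋈[c=a] σ[a=8](T)))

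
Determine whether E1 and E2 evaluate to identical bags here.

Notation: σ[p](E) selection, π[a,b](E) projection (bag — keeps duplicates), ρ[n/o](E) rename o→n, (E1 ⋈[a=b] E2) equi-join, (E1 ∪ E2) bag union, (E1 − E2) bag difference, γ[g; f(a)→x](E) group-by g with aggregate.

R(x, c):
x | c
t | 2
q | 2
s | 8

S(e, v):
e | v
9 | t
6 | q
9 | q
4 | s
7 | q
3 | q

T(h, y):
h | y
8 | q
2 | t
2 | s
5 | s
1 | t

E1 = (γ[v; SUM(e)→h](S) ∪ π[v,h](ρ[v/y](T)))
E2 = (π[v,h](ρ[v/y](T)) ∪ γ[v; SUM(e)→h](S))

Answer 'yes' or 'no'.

E1 row counts bottom-up:
  S → 6
  γ[v; SUM(e)→h](S) → 3
  T → 5
  ρ[v/y](T) → 5
  π[v,h](ρ[v/y](T)) → 5
  (γ[v; SUM(e)→h](S) ∪ π[v,h](ρ[v/y](T))) → 8
E2 row counts bottom-up:
  T → 5
  ρ[v/y](T) → 5
  π[v,h](ρ[v/y](T)) → 5
  S → 6
  γ[v; SUM(e)→h](S) → 3
  (π[v,h](ρ[v/y](T)) ∪ γ[v; SUM(e)→h](S)) → 8

E1 and E2 produce the same multiset:
v | h
q | 8
q | 25
s | 2
s | 4
s | 5
t | 1
t | 2
t | 9

yes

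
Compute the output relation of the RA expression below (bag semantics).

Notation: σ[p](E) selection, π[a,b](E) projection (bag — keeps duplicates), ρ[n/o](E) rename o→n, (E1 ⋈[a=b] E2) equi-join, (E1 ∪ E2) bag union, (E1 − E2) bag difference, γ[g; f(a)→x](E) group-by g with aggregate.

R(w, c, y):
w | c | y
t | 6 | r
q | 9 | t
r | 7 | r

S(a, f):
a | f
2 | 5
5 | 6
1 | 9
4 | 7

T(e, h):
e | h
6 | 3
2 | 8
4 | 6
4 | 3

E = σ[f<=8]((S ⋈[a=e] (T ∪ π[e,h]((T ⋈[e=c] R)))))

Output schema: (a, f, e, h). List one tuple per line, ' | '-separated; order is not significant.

Row counts bottom-up:
  S → 4
  T → 4
  T → 4
  R → 3
  (T ⋈[e=c] R) → 1
  π[e,h]((T ⋈[e=c] R)) → 1
  (T ∪ π[e,h]((T ⋈[e=c] R))) → 5
  (S ⋈[a=e] (T ∪ π[e,h]((T ⋈[e=c] R)))) → 3
  σ[f<=8]((S ⋈[a=e] (T ∪ π[e,h]((T ⋈[e=c] R))))) → 3

== RESULT ==
a | f | e | h
2 | 5 | 2 | 8
4 | 7 | 4 | 3
4 | 7 | 4 | 6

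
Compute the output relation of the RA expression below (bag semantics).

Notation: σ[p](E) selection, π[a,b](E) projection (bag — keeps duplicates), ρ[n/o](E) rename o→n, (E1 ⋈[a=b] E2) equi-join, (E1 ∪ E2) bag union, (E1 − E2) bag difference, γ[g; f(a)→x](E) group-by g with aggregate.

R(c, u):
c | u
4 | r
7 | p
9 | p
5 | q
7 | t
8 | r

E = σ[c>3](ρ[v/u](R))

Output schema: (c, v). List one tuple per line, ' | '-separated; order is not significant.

Per-node cardinality:
  R → 6
  ρ[v/u](R) → 6
  σ[c>3](ρ[v/u](R)) → 6

== RESULT ==
c | v
4 | r
5 | q
7 | p
7 | t
8 | r
9 | p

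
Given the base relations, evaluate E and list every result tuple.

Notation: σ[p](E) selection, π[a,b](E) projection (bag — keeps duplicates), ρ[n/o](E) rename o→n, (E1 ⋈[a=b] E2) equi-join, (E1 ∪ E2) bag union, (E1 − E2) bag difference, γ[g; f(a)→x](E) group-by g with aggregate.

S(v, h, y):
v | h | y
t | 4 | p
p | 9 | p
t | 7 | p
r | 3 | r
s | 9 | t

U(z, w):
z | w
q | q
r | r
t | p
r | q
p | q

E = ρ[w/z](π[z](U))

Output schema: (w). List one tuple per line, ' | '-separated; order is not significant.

Per-node cardinality:
  U → 5
  π[z](U) → 5
  ρ[w/z](π[z](U)) → 5

== RESULT ==
w
p
q
r
r
t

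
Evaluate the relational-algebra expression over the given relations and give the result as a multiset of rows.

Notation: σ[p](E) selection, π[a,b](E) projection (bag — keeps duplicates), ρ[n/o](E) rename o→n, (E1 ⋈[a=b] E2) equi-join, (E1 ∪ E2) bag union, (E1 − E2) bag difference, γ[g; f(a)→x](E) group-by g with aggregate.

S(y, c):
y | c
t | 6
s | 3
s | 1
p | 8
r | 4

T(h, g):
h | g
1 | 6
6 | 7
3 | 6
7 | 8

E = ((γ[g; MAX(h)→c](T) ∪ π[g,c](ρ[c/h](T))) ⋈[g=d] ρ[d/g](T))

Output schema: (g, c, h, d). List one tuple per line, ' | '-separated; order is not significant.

Per-node cardinality:
  T → 4
  γ[g; MAX(h)→c](T) → 3
  T → 4
  ρ[c/h](T) → 4
  π[g,c](ρ[c/h](T)) → 4
  (γ[g; MAX(h)→c](T) ∪ π[g,c](ρ[c/h](T))) → 7
  T → 4
  ρ[d/g](T) → 4
  ((γ[g; MAX(h)→c](T) ∪ π[g,c](ρ[c/h](T))) ⋈[g=d] ρ[d/g](T)) → 10

== RESULT ==
g | c | h | d
6 | 1 | 1 | 6
6 | 1 | 3 | 6
6 | 3 | 1 | 6
6 | 3 | 1 | 6
6 | 3 | 3 | 6
6 | 3 | 3 | 6
7 | 6 | 6 | 7
7 | 6 | 6 | 7
8 | 7 | 7 | 8
8 | 7 | 7 | 8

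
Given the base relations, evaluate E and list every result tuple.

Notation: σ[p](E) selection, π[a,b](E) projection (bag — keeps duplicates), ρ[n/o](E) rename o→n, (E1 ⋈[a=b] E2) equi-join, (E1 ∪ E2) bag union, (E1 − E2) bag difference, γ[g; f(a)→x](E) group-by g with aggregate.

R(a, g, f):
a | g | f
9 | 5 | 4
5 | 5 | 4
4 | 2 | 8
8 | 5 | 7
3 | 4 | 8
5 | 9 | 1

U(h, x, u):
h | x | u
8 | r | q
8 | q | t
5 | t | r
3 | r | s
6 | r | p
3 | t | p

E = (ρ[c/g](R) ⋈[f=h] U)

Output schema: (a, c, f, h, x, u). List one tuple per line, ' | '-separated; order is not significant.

Row counts bottom-up:
  R → 6
  ρ[c/g](R) → 6
  U → 6
  (ρ[c/g](R) ⋈[f=h] U) → 4

== RESULT ==
a | c | f | h | x | u
3 | 4 | 8 | 8 | q | t
3 | 4 | 8 | 8 | r | q
4 | 2 | 8 | 8 | q | t
4 | 2 | 8 | 8 | r | q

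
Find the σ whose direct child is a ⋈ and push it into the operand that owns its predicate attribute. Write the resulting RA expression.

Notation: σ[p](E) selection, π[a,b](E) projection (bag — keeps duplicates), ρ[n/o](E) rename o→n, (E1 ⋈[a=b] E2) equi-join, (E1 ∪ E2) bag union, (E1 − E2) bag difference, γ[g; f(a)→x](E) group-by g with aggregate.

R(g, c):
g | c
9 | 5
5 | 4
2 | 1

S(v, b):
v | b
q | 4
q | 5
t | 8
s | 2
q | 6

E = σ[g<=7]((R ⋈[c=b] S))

σ filters on g, owned by the left side.
E' = (σ[g<=7](R) ⋈[c=b] S)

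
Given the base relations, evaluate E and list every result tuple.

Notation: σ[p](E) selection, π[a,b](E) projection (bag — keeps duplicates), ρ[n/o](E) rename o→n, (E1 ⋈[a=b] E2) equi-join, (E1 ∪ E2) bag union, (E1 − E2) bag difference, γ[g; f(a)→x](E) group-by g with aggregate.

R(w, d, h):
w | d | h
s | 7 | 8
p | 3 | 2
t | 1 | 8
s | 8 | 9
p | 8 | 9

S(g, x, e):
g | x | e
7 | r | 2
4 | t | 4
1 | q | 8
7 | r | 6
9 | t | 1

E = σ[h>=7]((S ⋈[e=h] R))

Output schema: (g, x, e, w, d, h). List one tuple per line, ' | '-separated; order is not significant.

Stepwise |·|:
  S → 5
  R → 5
  (S ⋈[e=h] R) → 3
  σ[h>=7]((S ⋈[e=h] R)) → 2

== RESULT ==
g | x | e | w | d | h
1 | q | 8 | s | 7 | 8
1 | q | 8 | t | 1 | 8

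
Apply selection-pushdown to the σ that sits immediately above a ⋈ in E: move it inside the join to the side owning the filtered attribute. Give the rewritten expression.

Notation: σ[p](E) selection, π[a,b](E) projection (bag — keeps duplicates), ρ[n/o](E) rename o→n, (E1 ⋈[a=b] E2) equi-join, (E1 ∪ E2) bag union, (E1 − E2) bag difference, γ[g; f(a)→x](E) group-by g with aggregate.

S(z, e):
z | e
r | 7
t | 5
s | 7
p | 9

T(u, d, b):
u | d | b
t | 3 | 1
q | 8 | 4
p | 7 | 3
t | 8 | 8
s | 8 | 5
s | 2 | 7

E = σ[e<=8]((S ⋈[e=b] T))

σ filters on e, owned by the left side.
E' = (σ[e<=8](S) ⋈[e=b] T)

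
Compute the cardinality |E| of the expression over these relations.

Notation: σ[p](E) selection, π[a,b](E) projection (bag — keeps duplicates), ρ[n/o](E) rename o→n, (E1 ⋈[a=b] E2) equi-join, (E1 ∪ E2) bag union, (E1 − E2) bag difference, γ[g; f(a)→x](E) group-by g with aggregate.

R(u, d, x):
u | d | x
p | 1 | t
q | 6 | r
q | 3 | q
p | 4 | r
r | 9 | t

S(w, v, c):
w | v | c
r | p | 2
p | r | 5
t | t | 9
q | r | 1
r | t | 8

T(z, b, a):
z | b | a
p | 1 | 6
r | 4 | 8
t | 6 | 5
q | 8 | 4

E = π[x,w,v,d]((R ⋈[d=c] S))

Stepwise |·|:
  R → 5
  S → 5
  (R ⋈[d=c] S) → 2
  π[x,w,v,d]((R ⋈[d=c] S)) → 2

|E| = 2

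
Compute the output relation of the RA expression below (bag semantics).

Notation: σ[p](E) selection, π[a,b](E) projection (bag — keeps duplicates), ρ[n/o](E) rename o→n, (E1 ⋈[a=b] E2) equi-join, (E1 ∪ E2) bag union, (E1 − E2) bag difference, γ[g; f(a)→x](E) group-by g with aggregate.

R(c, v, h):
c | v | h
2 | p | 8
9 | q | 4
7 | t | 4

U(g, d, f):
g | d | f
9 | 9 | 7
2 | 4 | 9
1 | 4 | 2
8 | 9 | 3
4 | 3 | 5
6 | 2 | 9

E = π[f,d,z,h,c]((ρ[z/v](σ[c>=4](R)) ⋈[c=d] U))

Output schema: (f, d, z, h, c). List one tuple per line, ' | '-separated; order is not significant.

Per-node cardinality:
  R → 3
  σ[c>=4](R) → 2
  ρ[z/v](σ[c>=4](R)) → 2
  U → 6
  (ρ[z/v](σ[c>=4](R)) ⋈[c=d] U) → 2
  π[f,d,z,h,c]((ρ[z/v](σ[c>=4](R)) ⋈[c=d] U)) → 2

== RESULT ==
f | d | z | h | c
3 | 9 | q | 4 | 9
7 | 9 | q | 4 | 9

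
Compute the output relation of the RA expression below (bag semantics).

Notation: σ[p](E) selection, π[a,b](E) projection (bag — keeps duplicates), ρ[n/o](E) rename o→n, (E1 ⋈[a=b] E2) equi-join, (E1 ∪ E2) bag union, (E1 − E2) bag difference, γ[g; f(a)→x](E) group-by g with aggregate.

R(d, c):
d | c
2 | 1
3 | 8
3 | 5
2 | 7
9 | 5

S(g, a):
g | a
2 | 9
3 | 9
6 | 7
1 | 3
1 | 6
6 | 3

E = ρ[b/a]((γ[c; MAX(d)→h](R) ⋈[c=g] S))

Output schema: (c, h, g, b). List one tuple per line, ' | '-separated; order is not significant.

Per-node cardinality:
  R → 5
  γ[c; MAX(d)→h](R) → 4
  S → 6
  (γ[c; MAX(d)→h](R) ⋈[c=g] S) → 2
  ρ[b/a]((γ[c; MAX(d)→h](R) ⋈[c=g] S)) → 2

== RESULT ==
c | h | g | b
1 | 2 | 1 | 3
1 | 2 | 1 | 6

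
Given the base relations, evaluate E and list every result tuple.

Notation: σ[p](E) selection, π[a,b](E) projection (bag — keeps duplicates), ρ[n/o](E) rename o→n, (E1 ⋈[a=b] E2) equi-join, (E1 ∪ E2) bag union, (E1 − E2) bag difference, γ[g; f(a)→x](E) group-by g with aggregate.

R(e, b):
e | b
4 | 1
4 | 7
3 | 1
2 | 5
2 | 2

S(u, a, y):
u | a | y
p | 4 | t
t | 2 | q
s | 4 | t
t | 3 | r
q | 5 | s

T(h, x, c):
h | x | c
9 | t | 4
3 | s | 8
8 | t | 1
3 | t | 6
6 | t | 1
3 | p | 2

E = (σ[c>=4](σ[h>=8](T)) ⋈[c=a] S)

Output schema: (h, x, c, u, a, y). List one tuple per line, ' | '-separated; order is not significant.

Stepwise |·|:
  T → 6
  σ[h>=8](T) → 2
  σ[c>=4](σ[h>=8](T)) → 1
  S → 5
  (σ[c>=4](σ[h>=8](T)) ⋈[c=a] S) → 2

== RESULT ==
h | x | c | u | a | y
9 | t | 4 | p | 4 | t
9 | t | 4 | s | 4 | t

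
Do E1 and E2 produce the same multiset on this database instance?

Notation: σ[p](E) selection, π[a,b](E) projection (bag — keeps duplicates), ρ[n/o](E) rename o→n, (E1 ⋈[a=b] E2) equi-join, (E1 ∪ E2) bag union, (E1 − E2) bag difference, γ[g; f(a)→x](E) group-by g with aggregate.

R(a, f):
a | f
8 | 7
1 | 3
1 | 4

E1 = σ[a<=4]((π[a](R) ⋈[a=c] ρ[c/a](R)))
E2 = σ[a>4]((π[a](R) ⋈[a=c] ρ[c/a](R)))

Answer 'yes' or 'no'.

E1 subexpression sizes:
  R → 3
  π[a](R) → 3
  R → 3
  ρ[c/a](R) → 3
  (π[a](R) ⋈[a=c] ρ[c/a](R)) → 5
  σ[a<=4]((π[a](R) ⋈[a=c] ρ[c/a](R))) → 4
E2 subexpression sizes:
  R → 3
  π[a](R) → 3
  R → 3
  ρ[c/a](R) → 3
  (π[a](R) ⋈[a=c] ρ[c/a](R)) → 5
  σ[a>4]((π[a](R) ⋈[a=c] ρ[c/a](R))) → 1

E1 result:
a | c | f
1 | 1 | 3
1 | 1 | 3
1 | 1 | 4
1 | 1 | 4
E2 result:
a | c | f
8 | 8 | 7
Witness: (1, 1, 3) appears 2× in E1 but 0× in E2.

no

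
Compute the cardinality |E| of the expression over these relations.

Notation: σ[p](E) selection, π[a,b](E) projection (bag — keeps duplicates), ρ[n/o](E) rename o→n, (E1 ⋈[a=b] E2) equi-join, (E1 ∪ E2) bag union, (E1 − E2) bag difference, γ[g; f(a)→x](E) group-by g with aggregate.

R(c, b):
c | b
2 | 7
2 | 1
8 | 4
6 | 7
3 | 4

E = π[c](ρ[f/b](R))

Stepwise |·|:
  R → 5
  ρ[f/b](R) → 5
  π[c](ρ[f/b](R)) → 5

|E| = 5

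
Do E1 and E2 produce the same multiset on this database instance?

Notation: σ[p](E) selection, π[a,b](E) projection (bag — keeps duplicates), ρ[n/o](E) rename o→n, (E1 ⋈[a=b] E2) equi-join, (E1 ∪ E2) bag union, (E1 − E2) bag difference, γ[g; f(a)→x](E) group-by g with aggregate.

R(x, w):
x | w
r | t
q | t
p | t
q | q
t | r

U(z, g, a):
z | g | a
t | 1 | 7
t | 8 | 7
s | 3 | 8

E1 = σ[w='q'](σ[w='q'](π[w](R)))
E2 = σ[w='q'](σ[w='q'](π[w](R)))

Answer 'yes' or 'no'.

E1 per-node cardinality:
  R → 5
  π[w](R) → 5
  σ[w='q'](π[w](R)) → 1
  σ[w='q'](σ[w='q'](π[w](R))) → 1
E2 per-node cardinality:
  R → 5
  π[w](R) → 5
  σ[w='q'](π[w](R)) → 1
  σ[w='q'](σ[w='q'](π[w](R))) → 1

E1 and E2 produce the same multiset:
w
q

yes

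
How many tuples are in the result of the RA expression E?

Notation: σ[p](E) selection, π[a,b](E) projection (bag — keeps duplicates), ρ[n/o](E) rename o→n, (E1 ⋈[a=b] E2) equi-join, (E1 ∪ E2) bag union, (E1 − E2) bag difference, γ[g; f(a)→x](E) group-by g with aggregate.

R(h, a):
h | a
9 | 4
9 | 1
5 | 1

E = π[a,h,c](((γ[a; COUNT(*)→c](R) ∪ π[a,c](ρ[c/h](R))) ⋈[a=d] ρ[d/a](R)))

Subexpression sizes:
  R → 3
  γ[a; COUNT(*)→c](R) → 2
  R → 3
  ρ[c/h](R) → 3
  π[a,c](ρ[c/h](R)) → 3
  (γ[a; COUNT(*)→c](R) ∪ π[a,c](ρ[c/h](R))) → 5
  R → 3
  ρ[d/a](R) → 3
  ((γ[a; COUNT(*)→c](R) ∪ π[a,c](ρ[c/h](R))) ⋈[a=d] ρ[d/a](R)) → 8
  π[a,h,c](((γ[a; COUNT(*)→c](R) ∪ π[a,c](ρ[c/h](R))) ⋈[a=d] ρ[d/a](R))) → 8

|E| = 8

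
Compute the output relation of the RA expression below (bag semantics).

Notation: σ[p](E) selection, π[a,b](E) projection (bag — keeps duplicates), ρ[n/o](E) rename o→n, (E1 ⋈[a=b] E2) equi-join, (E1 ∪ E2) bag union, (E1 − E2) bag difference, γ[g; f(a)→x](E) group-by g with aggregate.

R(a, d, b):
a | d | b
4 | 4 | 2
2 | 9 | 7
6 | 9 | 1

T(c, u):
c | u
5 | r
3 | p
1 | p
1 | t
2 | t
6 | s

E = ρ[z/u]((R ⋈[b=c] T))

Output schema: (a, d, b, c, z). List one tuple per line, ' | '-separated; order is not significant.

Stepwise |·|:
  R → 3
  T → 6
  (R ⋈[b=c] T) → 3
  ρ[z/u]((R ⋈[b=c] T)) → 3

== RESULT ==
a | d | b | c | z
4 | 4 | 2 | 2 | t
6 | 9 | 1 | 1 | p
6 | 9 | 1 | 1 | t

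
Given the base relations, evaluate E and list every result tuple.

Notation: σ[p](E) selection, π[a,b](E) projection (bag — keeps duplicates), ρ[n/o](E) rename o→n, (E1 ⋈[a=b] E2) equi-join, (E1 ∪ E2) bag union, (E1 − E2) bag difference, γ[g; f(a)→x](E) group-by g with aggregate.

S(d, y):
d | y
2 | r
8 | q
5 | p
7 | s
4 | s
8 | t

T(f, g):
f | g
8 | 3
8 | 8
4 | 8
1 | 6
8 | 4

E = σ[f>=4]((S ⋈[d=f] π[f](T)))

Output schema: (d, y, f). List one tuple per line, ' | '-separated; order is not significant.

Subexpression sizes:
  S → 6
  T → 5
  π[f](T) → 5
  (S ⋈[d=f] π[f](T)) → 7
  σ[f>=4]((S ⋈[d=f] π[f](T))) → 7

== RESULT ==
d | y | f
4 | s | 4
8 | q | 8
8 | q | 8
8 | q | 8
8 | t | 8
8 | t | 8
8 | t | 8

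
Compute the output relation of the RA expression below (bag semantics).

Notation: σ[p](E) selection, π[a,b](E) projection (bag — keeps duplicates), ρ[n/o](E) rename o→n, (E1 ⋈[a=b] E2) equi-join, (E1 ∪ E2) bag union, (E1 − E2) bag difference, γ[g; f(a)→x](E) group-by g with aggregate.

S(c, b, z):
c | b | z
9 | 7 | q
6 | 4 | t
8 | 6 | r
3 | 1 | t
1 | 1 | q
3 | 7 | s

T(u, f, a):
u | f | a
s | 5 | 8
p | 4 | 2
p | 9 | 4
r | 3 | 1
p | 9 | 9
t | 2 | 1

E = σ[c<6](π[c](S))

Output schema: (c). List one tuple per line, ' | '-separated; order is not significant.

Per-node cardinality:
  S → 6
  π[c](S) → 6
  σ[c<6](π[c](S)) → 3

== RESULT ==
c
1
3
3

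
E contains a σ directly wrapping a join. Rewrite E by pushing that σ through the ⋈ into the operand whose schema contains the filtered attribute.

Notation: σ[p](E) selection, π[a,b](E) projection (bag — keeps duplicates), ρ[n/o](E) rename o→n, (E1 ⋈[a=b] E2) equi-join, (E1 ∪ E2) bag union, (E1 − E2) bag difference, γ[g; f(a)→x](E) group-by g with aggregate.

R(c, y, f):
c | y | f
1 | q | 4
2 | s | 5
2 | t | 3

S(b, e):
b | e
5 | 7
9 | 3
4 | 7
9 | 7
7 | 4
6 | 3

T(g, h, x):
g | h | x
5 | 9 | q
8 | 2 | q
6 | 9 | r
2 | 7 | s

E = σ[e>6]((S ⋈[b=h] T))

σ filters on e, owned by the left side.
E' = (σ[e>6](S) ⋈[b=h] T)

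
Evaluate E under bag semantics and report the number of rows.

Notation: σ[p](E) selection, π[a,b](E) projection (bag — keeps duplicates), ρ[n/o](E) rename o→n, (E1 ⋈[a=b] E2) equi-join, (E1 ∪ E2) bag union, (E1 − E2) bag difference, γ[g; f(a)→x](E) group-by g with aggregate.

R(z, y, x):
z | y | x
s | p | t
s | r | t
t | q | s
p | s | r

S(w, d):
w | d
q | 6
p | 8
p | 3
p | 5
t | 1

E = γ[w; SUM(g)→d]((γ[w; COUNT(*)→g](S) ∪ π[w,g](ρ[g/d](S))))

Per-node cardinality:
  S → 5
  γ[w; COUNT(*)→g](S) → 3
  S → 5
  ρ[g/d](S) → 5
  π[w,g](ρ[g/d](S)) → 5
  (γ[w; COUNT(*)→g](S) ∪ π[w,g](ρ[g/d](S))) → 8
  γ[w; SUM(g)→d]((γ[w; COUNT(*)→g](S) ∪ π[w,g](ρ[g/d](S)))) → 3

|E| = 3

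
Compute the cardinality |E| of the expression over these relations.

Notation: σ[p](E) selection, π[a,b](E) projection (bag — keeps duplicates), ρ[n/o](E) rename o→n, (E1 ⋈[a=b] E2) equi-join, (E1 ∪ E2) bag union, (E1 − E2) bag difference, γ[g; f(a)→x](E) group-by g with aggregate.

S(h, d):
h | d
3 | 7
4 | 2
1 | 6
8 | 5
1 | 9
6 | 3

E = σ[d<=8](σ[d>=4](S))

Row counts bottom-up:
  S → 6
  σ[d>=4](S) → 4
  σ[d<=8](σ[d>=4](S)) → 3

|E| = 3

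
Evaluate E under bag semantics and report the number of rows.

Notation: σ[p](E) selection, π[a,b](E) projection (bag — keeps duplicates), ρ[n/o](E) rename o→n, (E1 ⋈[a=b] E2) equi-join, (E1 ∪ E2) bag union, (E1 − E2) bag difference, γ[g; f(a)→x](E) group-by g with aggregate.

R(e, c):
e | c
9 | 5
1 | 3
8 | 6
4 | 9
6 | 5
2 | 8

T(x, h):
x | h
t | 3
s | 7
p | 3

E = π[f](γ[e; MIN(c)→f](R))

Stepwise |·|:
  R → 6
  γ[e; MIN(c)→f](R) → 6
  π[f](γ[e; MIN(c)→f](R)) → 6

|E| = 6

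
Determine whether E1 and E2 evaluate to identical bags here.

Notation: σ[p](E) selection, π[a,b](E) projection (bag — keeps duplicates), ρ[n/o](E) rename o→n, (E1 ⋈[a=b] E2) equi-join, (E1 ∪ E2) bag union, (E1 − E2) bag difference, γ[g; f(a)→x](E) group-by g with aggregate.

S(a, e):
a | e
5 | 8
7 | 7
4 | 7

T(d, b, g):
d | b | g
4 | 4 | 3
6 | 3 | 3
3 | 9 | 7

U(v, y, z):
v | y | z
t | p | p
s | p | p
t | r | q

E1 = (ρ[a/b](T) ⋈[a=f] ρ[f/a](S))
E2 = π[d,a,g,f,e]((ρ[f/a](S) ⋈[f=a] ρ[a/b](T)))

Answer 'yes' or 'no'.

E1 stepwise |·|:
  T → 3
  ρ[a/b](T) → 3
  S → 3
  ρ[f/a](S) → 3
  (ρ[a/b](T) ⋈[a=f] ρ[f/a](S)) → 1
E2 stepwise |·|:
  S → 3
  ρ[f/a](S) → 3
  T → 3
  ρ[a/b](T) → 3
  (ρ[f/a](S) ⋈[f=a] ρ[a/b](T)) → 1
  π[d,a,g,f,e]((ρ[f/a](S) ⋈[f=a] ρ[a/b](T))) → 1

E1 and E2 produce the same multiset:
d | a | g | f | e
4 | 4 | 3 | 4 | 7

yes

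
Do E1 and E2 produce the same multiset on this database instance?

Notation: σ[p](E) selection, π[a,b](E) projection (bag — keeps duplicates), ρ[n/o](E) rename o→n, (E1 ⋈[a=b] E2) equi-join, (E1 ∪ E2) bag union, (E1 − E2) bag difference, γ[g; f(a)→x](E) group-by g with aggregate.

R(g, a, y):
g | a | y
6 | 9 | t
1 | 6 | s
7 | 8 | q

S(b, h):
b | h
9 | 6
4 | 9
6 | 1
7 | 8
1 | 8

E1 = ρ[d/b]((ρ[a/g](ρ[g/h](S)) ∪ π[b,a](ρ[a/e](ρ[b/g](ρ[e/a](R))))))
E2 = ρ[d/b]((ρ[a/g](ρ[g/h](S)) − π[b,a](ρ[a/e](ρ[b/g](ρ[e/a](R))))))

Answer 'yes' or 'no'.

E1 stepwise |·|:
  S → 5
  ρ[g/h](S) → 5
  ρ[a/g](ρ[g/h](S)) → 5
  R → 3
  ρ[e/a](R) → 3
  ρ[b/g](ρ[e/a](R)) → 3
  ρ[a/e](ρ[b/g](ρ[e/a](R))) → 3
  π[b,a](ρ[a/e](ρ[b/g](ρ[e/a](R)))) → 3
  (ρ[a/g](ρ[g/h](S)) ∪ π[b,a](ρ[a/e](ρ[b/g](ρ[e/a](R))))) → 8
  ρ[d/b]((ρ[a/g](ρ[g/h](S)) ∪ π[b,a](ρ[a/e](ρ[b/g](ρ[e/a](R)))))) → 8
E2 stepwise |·|:
  S → 5
  ρ[g/h](S) → 5
  ρ[a/g](ρ[g/h](S)) → 5
  R → 3
  ρ[e/a](R) → 3
  ρ[b/g](ρ[e/a](R)) → 3
  ρ[a/e](ρ[b/g](ρ[e/a](R))) → 3
  π[b,a](ρ[a/e](ρ[b/g](ρ[e/a](R)))) → 3
  (ρ[a/g](ρ[g/h](S)) − π[b,a](ρ[a/e](ρ[b/g](ρ[e/a](R))))) → 4
  ρ[d/b]((ρ[a/g](ρ[g/h](S)) − π[b,a](ρ[a/e](ρ[b/g](ρ[e/a](R)))))) → 4

E1 result:
d | a
1 | 6
1 | 8
4 | 9
6 | 1
6 | 9
7 | 8
7 | 8
9 | 6
E2 result:
d | a
1 | 8
4 | 9
6 | 1
9 | 6
Witness: (1, 6) appears 1× in E1 but 0× in E2.

no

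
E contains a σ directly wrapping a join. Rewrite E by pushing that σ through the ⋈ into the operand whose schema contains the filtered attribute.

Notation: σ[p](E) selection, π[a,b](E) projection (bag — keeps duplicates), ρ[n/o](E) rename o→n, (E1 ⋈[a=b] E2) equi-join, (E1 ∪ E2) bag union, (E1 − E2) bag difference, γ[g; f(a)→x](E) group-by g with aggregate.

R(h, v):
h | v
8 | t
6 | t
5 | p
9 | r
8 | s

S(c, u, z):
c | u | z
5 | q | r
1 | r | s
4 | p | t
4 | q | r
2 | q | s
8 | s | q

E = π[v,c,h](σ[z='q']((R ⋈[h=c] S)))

σ filters on z, owned by the right side.
E' = π[v,c,h]((R ⋈[h=c] σ[z='q'](S)))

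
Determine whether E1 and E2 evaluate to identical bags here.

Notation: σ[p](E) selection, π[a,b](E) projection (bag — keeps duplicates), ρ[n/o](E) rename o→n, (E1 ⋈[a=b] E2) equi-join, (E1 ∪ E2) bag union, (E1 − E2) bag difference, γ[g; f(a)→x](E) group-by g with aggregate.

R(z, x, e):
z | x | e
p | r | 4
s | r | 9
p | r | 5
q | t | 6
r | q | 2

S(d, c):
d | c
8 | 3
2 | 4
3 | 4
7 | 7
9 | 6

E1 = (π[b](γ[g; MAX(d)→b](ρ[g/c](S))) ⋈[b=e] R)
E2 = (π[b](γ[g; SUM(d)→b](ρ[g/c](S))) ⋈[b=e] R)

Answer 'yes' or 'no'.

E1 stepwise |·|:
  S → 5
  ρ[g/c](S) → 5
  γ[g; MAX(d)→b](ρ[g/c](S)) → 4
  π[b](γ[g; MAX(d)→b](ρ[g/c](S))) → 4
  R → 5
  (π[b](γ[g; MAX(d)→b](ρ[g/c](S))) ⋈[b=e] R) → 1
E2 stepwise |·|:
  S → 5
  ρ[g/c](S) → 5
  γ[g; SUM(d)→b](ρ[g/c](S)) → 4
  π[b](γ[g; SUM(d)→b](ρ[g/c](S))) → 4
  R → 5
  (π[b](γ[g; SUM(d)→b](ρ[g/c](S))) ⋈[b=e] R) → 2

E1 result:
b | z | x | e
9 | s | r | 9
E2 result:
b | z | x | e
5 | p | r | 5
9 | s | r | 9
Witness: (5, 'p', 'r', 5) appears 0× in E1 but 1× in E2.

no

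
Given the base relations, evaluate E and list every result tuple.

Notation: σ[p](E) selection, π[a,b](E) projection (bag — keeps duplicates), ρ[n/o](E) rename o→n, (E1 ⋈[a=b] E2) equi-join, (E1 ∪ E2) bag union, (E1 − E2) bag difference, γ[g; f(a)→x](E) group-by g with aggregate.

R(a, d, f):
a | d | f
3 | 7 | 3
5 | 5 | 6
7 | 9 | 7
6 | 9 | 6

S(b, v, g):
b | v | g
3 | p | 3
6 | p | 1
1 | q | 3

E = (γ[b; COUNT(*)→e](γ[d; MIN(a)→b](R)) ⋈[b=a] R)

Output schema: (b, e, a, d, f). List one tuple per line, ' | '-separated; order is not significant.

Row counts bottom-up:
  R → 4
  γ[d; MIN(a)→b](R) → 3
  γ[b; COUNT(*)→e](γ[d; MIN(a)→b](R)) → 3
  R → 4
  (γ[b; COUNT(*)→e](γ[d; MIN(a)→b](R)) ⋈[b=a] R) → 3

== RESULT ==
b | e | a | d | f
3 | 1 | 3 | 7 | 3
5 | 1 | 5 | 5 | 6
6 | 1 | 6 | 9 | 6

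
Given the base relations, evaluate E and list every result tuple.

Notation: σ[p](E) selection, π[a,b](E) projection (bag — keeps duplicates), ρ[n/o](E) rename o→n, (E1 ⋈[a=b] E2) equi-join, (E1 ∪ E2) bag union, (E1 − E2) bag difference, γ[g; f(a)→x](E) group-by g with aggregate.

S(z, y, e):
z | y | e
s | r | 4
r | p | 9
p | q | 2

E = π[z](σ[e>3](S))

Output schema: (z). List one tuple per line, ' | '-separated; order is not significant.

Row counts bottom-up:
  S → 3
  σ[e>3](S) → 2
  π[z](σ[e>3](S)) → 2

== RESULT ==
z
r
s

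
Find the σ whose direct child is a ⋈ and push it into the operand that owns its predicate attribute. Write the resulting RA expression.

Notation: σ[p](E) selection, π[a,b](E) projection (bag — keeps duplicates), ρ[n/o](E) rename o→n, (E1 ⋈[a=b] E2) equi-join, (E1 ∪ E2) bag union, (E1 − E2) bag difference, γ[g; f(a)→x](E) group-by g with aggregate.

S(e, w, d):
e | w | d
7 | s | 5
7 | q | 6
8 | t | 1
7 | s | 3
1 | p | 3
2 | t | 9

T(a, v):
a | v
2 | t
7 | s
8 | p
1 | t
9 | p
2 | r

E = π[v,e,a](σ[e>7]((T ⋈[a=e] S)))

σ filters on e, owned by the right side.
E' = π[v,e,a]((T ⋈[a=e] σ[e>7](S)))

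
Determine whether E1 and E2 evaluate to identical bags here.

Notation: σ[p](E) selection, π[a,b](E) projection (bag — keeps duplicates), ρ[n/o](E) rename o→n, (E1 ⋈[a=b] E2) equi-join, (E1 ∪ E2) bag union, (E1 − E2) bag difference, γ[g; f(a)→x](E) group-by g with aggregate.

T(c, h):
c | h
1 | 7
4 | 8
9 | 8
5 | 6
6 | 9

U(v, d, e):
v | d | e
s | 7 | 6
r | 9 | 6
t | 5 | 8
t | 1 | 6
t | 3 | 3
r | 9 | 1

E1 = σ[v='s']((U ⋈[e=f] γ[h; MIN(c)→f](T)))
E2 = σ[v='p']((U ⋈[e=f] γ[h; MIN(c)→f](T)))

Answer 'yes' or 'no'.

E1 stepwise |·|:
  U → 6
  T → 5
  γ[h; MIN(c)→f](T) → 4
  (U ⋈[e=f] γ[h; MIN(c)→f](T)) → 4
  σ[v='s']((U ⋈[e=f] γ[h; MIN(c)→f](T))) → 1
E2 stepwise |·|:
  U → 6
  T → 5
  γ[h; MIN(c)→f](T) → 4
  (U ⋈[e=f] γ[h; MIN(c)→f](T)) → 4
  σ[v='p']((U ⋈[e=f] γ[h; MIN(c)→f](T))) → 0

E1 result:
v | d | e | h | f
s | 7 | 6 | 9 | 6
E2 result:
v | d | e | h | f
(0 rows)
Witness: ('s', 7, 6, 9, 6) appears 1× in E1 but 0× in E2.

no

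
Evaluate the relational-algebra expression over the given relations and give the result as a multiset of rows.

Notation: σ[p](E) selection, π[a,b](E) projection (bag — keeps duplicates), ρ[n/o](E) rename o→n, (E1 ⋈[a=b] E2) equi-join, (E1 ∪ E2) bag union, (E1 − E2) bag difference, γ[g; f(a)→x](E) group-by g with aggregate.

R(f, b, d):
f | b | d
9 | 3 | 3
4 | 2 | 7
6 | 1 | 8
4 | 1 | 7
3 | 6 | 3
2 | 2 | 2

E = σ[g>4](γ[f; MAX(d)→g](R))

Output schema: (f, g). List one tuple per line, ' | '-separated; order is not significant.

Row counts bottom-up:
  R → 6
  γ[f; MAX(d)→g](R) → 5
  σ[g>4](γ[f; MAX(d)→g](R)) → 2

== RESULT ==
f | g
4 | 7
6 | 8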